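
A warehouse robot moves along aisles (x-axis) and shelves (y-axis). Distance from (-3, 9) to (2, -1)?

Σ|x_i - y_i| = |-3 - 2| + |9 - (-1)| = 5 + 10 = 15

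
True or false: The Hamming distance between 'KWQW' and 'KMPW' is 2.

Differing positions: 2, 3. Hamming distance = 2, so the claim is true.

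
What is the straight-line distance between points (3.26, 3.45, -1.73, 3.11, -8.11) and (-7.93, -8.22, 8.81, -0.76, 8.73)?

√(Σ(x_i - y_i)²) = √((3.26 - (-7.93))² + (3.45 - (-8.22))² + (-1.73 - 8.81)² + (3.11 - (-0.76))² + (-8.11 - 8.73)²)
= √(11.19² + 11.67² + (-10.54)² + 3.87² + (-16.84)²) = √(125.2161 + 136.1889 + 111.0916 + 14.9769 + 283.5856) = √671.0591 ≈ 25.9048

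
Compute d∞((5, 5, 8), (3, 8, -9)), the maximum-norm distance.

max(|x_i - y_i|) = max(|5 - 3|, |5 - 8|, |8 - (-9)|) = max(2, 3, 17) = 17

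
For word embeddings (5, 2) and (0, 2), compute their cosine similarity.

With u = (5, 2), v = (0, 2):
u·v = 5·0 + 2·2 = 0 + 4 = 4.
|u| = √(5² + 2²) = √29, |v| = √(0² + 2²) = √4, so |u||v| = √(29·4) = √116.
cos θ = (u·v)/(|u||v|) = 4/√116 ≈ 0.3714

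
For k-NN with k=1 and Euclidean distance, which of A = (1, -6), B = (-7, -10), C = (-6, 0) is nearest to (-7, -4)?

Distances: d(A) ≈ 8.2462, d(B) = 6, d(C) ≈ 4.1231. Nearest: C = (-6, 0) with distance 4.1231.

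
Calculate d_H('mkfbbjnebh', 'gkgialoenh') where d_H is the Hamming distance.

Differing positions: 1, 3, 4, 5, 6, 7, 9. Hamming distance = 7.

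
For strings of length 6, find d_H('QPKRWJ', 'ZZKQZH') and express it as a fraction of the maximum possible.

Differing positions: 1, 2, 4, 5, 6. Hamming distance = 5. The maximum possible Hamming distance for length-6 strings is 6, so d_H/6 = 5/6 ≈ 0.8333.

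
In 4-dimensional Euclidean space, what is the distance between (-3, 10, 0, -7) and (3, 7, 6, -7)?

√(Σ(x_i - y_i)²) = √((-3 - 3)² + (10 - 7)² + (0 - 6)² + (-7 - (-7))²)
= √((-6)² + 3² + (-6)² + 0²) = √(36 + 9 + 36 + 0) = √81 = 9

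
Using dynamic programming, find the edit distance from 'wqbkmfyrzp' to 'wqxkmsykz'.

Let D[i][j] be the edit distance between the first i characters of 'wqbkmfyrzp' and the first j characters of 'wqxkmsykz', with D[i][0] = i, D[0][j] = j, and D[i][j] = D[i-1][j-1] if the characters match, else 1 + min(D[i-1][j], D[i][j-1], D[i-1][j-1]). Filling the table (rows: prefixes of 'wqbkmfyrzp', columns: prefixes of 'wqxkmsykz'):
     ε  w  q  x  k  m  s  y  k  z
  ε  0  1  2  3  4  5  6  7  8  9
  w  1  0  1  2  3  4  5  6  7  8
  q  2  1  0  1  2  3  4  5  6  7
  b  3  2  1  1  2  3  4  5  6  7
  k  4  3  2  2  1  2  3  4  5  6
  m  5  4  3  3  2  1  2  3  4  5
  f  6  5  4  4  3  2  2  3  4  5
  y  7  6  5  5  4  3  3  2  3  4
  r  8  7  6  6  5  4  4  3  3  4
  z  9  8  7  7  6  5  5  4  4  3
  p 10  9  8  8  7  6  6  5  5  4
The bottom-right entry gives D[10][9] = 4, so no sequence of fewer than 4 edits works. Backtracking through the table gives one optimal edit sequence (4 edits):
  wqbkmfyrzp → wqxkmfyrzp (sub b→x @3)
  wqxkmfyrzp → wqxkmsyrzp (sub f→s @6)
  wqxkmsyrzp → wqxkmsykzp (sub r→k @8)
  wqxkmsykzp → wqxkmsykz (del p @10)
Edit distance = 4.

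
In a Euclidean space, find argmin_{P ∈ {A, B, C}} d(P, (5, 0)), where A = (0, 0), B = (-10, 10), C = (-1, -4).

Distances: d(A) = 5, d(B) ≈ 18.0278, d(C) ≈ 7.2111. Nearest: A = (0, 0) with distance 5.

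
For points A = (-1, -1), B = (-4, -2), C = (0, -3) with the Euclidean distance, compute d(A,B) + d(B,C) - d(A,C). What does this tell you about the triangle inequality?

d(A,B) = √(3² + 1²) = √10 ≈ 3.1623, d(B,C) = √(4² + 1²) = √17 ≈ 4.1231, d(A,C) = √(1² + 2²) = √5 ≈ 2.2361.
d(A,B) + d(B,C) - d(A,C) = 3.1623 + 4.1231 - 2.2361 = 7.2854 - 2.2361 = 5.0493 (to 4 decimal places). This is ≥ 0, so the triangle inequality holds for these points.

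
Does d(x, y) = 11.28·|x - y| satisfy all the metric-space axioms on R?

Yes. Since |x - y| is a metric on R and 11.28 > 0, the positive scalar multiple 11.28·|x - y| is also a metric: scaling by a positive constant preserves non-negativity, identity (d=0 ⟺ |x-y|=0 ⟺ x=y), symmetry, and the triangle inequality.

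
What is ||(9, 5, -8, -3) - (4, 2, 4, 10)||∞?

max(|x_i - y_i|) = max(|9 - 4|, |5 - 2|, |-8 - 4|, |-3 - 10|) = max(5, 3, 12, 13) = 13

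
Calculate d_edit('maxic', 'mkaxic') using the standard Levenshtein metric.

Let D[i][j] be the edit distance between the first i characters of 'maxic' and the first j characters of 'mkaxic', with D[i][0] = i, D[0][j] = j, and D[i][j] = D[i-1][j-1] if the characters match, else 1 + min(D[i-1][j], D[i][j-1], D[i-1][j-1]). Filling the table (rows: prefixes of 'maxic', columns: prefixes of 'mkaxic'):
     ε  m  k  a  x  i  c
  ε  0  1  2  3  4  5  6
  m  1  0  1  2  3  4  5
  a  2  1  1  1  2  3  4
  x  3  2  2  2  1  2  3
  i  4  3  3  3  2  1  2
  c  5  4  4  4  3  2  1
The bottom-right entry gives D[5][6] = 1, so no sequence of fewer than 1 edit works. Backtracking through the table gives one optimal edit sequence (1 edit):
  maxic → mkaxic (ins k @2)
Edit distance = 1.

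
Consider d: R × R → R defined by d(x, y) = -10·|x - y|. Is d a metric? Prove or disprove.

No. With c = -10 < 0, d fails non-negativity: d(3, 12) = -10·|3 - 12| = -10·9 = -90 < 0.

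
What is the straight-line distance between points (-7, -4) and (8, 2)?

√(Σ(x_i - y_i)²) = √((-7 - 8)² + (-4 - 2)²)
= √((-15)² + (-6)²) = √(225 + 36) = √261 ≈ 16.1555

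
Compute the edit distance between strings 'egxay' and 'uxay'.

Let D[i][j] be the edit distance between the first i characters of 'egxay' and the first j characters of 'uxay', with D[i][0] = i, D[0][j] = j, and D[i][j] = D[i-1][j-1] if the characters match, else 1 + min(D[i-1][j], D[i][j-1], D[i-1][j-1]). Filling the table (rows: prefixes of 'egxay', columns: prefixes of 'uxay'):
     ε  u  x  a  y
  ε  0  1  2  3  4
  e  1  1  2  3  4
  g  2  2  2  3  4
  x  3  3  2  3  4
  a  4  4  3  2  3
  y  5  5  4  3  2
The bottom-right entry gives D[5][4] = 2, so no sequence of fewer than 2 edits works. Backtracking through the table gives one optimal edit sequence (2 edits):
  egxay → gxay (del e @1)
  gxay → uxay (sub g→u @1)
Edit distance = 2.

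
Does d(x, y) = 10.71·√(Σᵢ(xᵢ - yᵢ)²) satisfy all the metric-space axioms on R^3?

Yes. The L2 (Euclidean) norm induces a metric on R^3, and multiplying a metric by a positive constant 10.71 > 0 preserves all four axioms: non-negativity (10.71·||x-y|| ≥ 0), identity (10.71·||x-y|| = 0 ⟺ ||x-y|| = 0 ⟺ x = y), symmetry (||x-y|| = ||y-x||), and the triangle inequality (10.71·||x-z|| ≤ 10.71·||x-y|| + 10.71·||y-z||). So d is a metric.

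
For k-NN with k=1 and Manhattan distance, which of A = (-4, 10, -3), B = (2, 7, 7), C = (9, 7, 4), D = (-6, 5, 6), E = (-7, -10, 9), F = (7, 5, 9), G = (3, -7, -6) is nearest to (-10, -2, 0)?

Distances: d(A) = 21, d(B) = 28, d(C) = 32, d(D) = 17, d(E) = 20, d(F) = 33, d(G) = 24. Nearest: D = (-6, 5, 6) with distance 17.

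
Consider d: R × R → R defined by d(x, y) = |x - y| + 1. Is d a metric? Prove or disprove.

No. d fails identity of indiscernibles (specifically d(x,x) = 0): d(-4, -4) = |-4 - (-4)| + 1 = 0 + 1 = 1 ≠ 0.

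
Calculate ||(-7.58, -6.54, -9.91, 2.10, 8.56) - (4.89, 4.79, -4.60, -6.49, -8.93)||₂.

√(Σ(x_i - y_i)²) = √((-7.58 - 4.89)² + (-6.54 - 4.79)² + (-9.91 - (-4.6))² + (2.1 - (-6.49))² + (8.56 - (-8.93))²)
= √((-12.47)² + (-11.33)² + (-5.31)² + 8.59² + 17.49²) = √(155.5009 + 128.3689 + 28.1961 + 73.7881 + 305.9001) = √691.7541 ≈ 26.3012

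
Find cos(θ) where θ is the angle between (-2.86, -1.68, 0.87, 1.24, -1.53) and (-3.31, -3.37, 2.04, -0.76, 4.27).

With u = (-2.86, -1.68, 0.87, 1.24, -1.53), v = (-3.31, -3.37, 2.04, -0.76, 4.27):
u·v = (-2.86)·(-3.31) + (-1.68)·(-3.37) + 0.87·2.04 + 1.24·(-0.76) + (-1.53)·4.27 = 9.4666 + 5.6616 + 1.7748 + (-0.9424) + (-6.5331) = 9.4275.
|u| = √((-2.86)² + (-1.68)² + 0.87² + 1.24² + (-1.53)²) = √(8.1796 + 2.8224 + 0.7569 + 1.5376 + 2.3409) = √15.6374, |v| = √((-3.31)² + (-3.37)² + 2.04² + (-0.76)² + 4.27²) = √(10.9561 + 11.3569 + 4.1616 + 0.5776 + 18.2329) = √45.2851.
cos θ = (u·v)/(|u||v|) = 9.4275/(√15.6374·√45.2851) ≈ 0.3543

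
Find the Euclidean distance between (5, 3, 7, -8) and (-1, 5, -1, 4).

√(Σ(x_i - y_i)²) = √((5 - (-1))² + (3 - 5)² + (7 - (-1))² + (-8 - 4)²)
= √(6² + (-2)² + 8² + (-12)²) = √(36 + 4 + 64 + 144) = √248 ≈ 15.748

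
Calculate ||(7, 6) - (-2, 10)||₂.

√(Σ(x_i - y_i)²) = √((7 - (-2))² + (6 - 10)²)
= √(9² + (-4)²) = √(81 + 16) = √97 ≈ 9.8489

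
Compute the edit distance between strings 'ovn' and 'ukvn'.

Let D[i][j] be the edit distance between the first i characters of 'ovn' and the first j characters of 'ukvn', with D[i][0] = i, D[0][j] = j, and D[i][j] = D[i-1][j-1] if the characters match, else 1 + min(D[i-1][j], D[i][j-1], D[i-1][j-1]). Filling the table (rows: prefixes of 'ovn', columns: prefixes of 'ukvn'):
     ε  u  k  v  n
  ε  0  1  2  3  4
  o  1  1  2  3  4
  v  2  2  2  2  3
  n  3  3  3  3  2
The bottom-right entry gives D[3][4] = 2, so no sequence of fewer than 2 edits works. Backtracking through the table gives one optimal edit sequence (2 edits):
  ovn → uovn (ins u @1)
  uovn → ukvn (sub o→k @2)
Edit distance = 2.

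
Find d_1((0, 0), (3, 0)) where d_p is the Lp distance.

Σ|x_i - y_i| = |0 - 3| + |0 - 0| = 3 + 0 = 3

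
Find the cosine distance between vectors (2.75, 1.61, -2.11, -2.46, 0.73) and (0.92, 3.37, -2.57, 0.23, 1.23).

With u = (2.75, 1.61, -2.11, -2.46, 0.73), v = (0.92, 3.37, -2.57, 0.23, 1.23):
u·v = 2.75·0.92 + 1.61·3.37 + (-2.11)·(-2.57) + (-2.46)·0.23 + 0.73·1.23 = 2.53 + 5.4257 + 5.4227 + (-0.5658) + 0.8979 = 13.7105.
|u| = √(2.75² + 1.61² + (-2.11)² + (-2.46)² + 0.73²) = √(7.5625 + 2.5921 + 4.4521 + 6.0516 + 0.5329) = √21.1912, |v| = √(0.92² + 3.37² + (-2.57)² + 0.23² + 1.23²) = √(0.8464 + 11.3569 + 6.6049 + 0.0529 + 1.5129) = √20.374.
cos θ = (u·v)/(|u||v|) = 13.7105/(√21.1912·√20.374) ≈ 0.6598
Cosine distance = 1 - cos θ ≈ 1 - 0.6598 = 0.3402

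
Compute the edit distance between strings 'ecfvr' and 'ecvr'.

Let D[i][j] be the edit distance between the first i characters of 'ecfvr' and the first j characters of 'ecvr', with D[i][0] = i, D[0][j] = j, and D[i][j] = D[i-1][j-1] if the characters match, else 1 + min(D[i-1][j], D[i][j-1], D[i-1][j-1]). Filling the table (rows: prefixes of 'ecfvr', columns: prefixes of 'ecvr'):
     ε  e  c  v  r
  ε  0  1  2  3  4
  e  1  0  1  2  3
  c  2  1  0  1  2
  f  3  2  1  1  2
  v  4  3  2  1  2
  r  5  4  3  2  1
The bottom-right entry gives D[5][4] = 1, so no sequence of fewer than 1 edit works. Backtracking through the table gives one optimal edit sequence (1 edit):
  ecfvr → ecvr (del f @3)
Edit distance = 1.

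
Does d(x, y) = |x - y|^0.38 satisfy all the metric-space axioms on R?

Yes. With 0 < p = 0.38 ≤ 1, d(x,y) = |x-y|^0.38 is a metric on R. Non-negativity and symmetry are immediate; |x-y|^0.38 = 0 ⟺ |x-y| = 0 ⟺ x = y. For the triangle inequality, the function t ↦ t^0.38 is subadditive on [0,∞) when p ≤ 1, so |x-z|^0.38 ≤ (|x-y| + |y-z|)^0.38 ≤ |x-y|^0.38 + |y-z|^0.38.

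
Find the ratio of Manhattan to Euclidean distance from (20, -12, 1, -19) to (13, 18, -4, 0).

L1 = |20 - 13| + |-12 - 18| + |1 - (-4)| + |-19 - 0| = 7 + 30 + 5 + 19 = 61
L2 = √(7² + 30² + 5² + 19²) = √1335 ≈ 36.5377
L1 ≥ L2 always (equality iff movement is along one axis); L1 > L2 here.
Ratio L1/L2 = 61/√1335 ≈ 1.6695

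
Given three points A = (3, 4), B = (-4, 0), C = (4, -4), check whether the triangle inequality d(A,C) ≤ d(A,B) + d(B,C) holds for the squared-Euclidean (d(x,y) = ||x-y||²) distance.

d(A,B) = 7² + 4² = 65, d(B,C) = 8² + 4² = 80, d(A,C) = 1² + 8² = 65.
d(A,C) = 65 ≤ 65 + 80 = 145. Triangle inequality is satisfied.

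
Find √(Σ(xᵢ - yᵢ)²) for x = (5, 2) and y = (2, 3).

√(Σ(x_i - y_i)²) = √((5 - 2)² + (2 - 3)²)
= √(3² + (-1)²) = √(9 + 1) = √10 ≈ 3.1623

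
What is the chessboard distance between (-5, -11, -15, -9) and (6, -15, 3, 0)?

max(|x_i - y_i|) = max(|-5 - 6|, |-11 - (-15)|, |-15 - 3|, |-9 - 0|) = max(11, 4, 18, 9) = 18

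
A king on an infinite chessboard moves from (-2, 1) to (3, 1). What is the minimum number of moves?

max(|x_i - y_i|) = max(|-2 - 3|, |1 - 1|) = max(5, 0) = 5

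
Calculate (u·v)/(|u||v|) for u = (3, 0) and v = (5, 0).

With u = (3, 0), v = (5, 0):
u·v = 3·5 + 0·0 = 15 + 0 = 15.
|u| = √(3² + 0²) = √9, |v| = √(5² + 0²) = √25, so |u||v| = √(9·25) = √225 = 15.
cos θ = (u·v)/(|u||v|) = 15/15 = 1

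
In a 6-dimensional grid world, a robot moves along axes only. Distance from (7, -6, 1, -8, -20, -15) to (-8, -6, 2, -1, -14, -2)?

Σ|x_i - y_i| = |7 - (-8)| + |-6 - (-6)| + |1 - 2| + |-8 - (-1)| + |-20 - (-14)| + |-15 - (-2)| = 15 + 0 + 1 + 7 + 6 + 13 = 42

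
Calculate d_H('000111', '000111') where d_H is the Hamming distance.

Differing positions: none. Hamming distance = 0.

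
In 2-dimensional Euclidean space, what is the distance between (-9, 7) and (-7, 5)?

√(Σ(x_i - y_i)²) = √((-9 - (-7))² + (7 - 5)²)
= √((-2)² + 2²) = √(4 + 4) = √8 ≈ 2.8284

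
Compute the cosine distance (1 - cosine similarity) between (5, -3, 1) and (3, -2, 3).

With u = (5, -3, 1), v = (3, -2, 3):
u·v = 5·3 + (-3)·(-2) + 1·3 = 15 + 6 + 3 = 24.
|u| = √(5² + (-3)² + 1²) = √35, |v| = √(3² + (-2)² + 3²) = √22, so |u||v| = √(35·22) = √770.
cos θ = (u·v)/(|u||v|) = 24/√770 ≈ 0.8649
Cosine distance = 1 - cos θ ≈ 1 - 0.8649 = 0.1351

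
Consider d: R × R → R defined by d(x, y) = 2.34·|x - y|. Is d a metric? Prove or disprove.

Yes. Since |x - y| is a metric on R and 2.34 > 0, the positive scalar multiple 2.34·|x - y| is also a metric: scaling by a positive constant preserves non-negativity, identity (d=0 ⟺ |x-y|=0 ⟺ x=y), symmetry, and the triangle inequality.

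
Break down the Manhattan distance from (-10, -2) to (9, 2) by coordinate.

Σ|x_i - y_i| = |-10 - 9| + |-2 - 2| = 19 + 4 = 23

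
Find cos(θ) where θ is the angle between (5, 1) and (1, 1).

With u = (5, 1), v = (1, 1):
u·v = 5·1 + 1·1 = 5 + 1 = 6.
|u| = √(5² + 1²) = √26, |v| = √(1² + 1²) = √2, so |u||v| = √(26·2) = √52.
cos θ = (u·v)/(|u||v|) = 6/√52 ≈ 0.8321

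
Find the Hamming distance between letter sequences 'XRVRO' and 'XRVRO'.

Differing positions: none. Hamming distance = 0.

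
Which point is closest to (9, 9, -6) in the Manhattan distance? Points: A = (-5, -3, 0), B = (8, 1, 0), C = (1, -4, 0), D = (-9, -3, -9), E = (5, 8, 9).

Distances: d(A) = 32, d(B) = 15, d(C) = 27, d(D) = 33, d(E) = 20. Nearest: B = (8, 1, 0) with distance 15.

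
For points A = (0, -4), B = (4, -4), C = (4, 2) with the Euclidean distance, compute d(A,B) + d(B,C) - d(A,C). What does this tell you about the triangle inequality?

d(A,B) = √(4² + 0²) = √16 = 4, d(B,C) = √(0² + 6²) = √36 = 6, d(A,C) = √(4² + 6²) = √52 ≈ 7.2111.
d(A,B) + d(B,C) - d(A,C) = 4 + 6 - 7.2111 = 10 - 7.2111 = 2.7889 (to 4 decimal places). This is ≥ 0, so the triangle inequality holds for these points.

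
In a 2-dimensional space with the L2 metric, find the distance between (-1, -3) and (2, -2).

(Σ|x_i - y_i|^2)^(1/2) = (|-1 - 2|^2 + |-3 - (-2)|^2)^(1/2)
= (3^2 + 1^2)^(1/2) = (9 + 1)^(1/2) = (10)^(1/2) ≈ 3.1623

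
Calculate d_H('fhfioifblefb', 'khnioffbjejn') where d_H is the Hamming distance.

Differing positions: 1, 3, 6, 9, 11, 12. Hamming distance = 6.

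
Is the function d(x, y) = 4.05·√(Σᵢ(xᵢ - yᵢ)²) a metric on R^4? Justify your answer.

Yes. The L2 (Euclidean) norm induces a metric on R^4, and multiplying a metric by a positive constant 4.05 > 0 preserves all four axioms: non-negativity (4.05·||x-y|| ≥ 0), identity (4.05·||x-y|| = 0 ⟺ ||x-y|| = 0 ⟺ x = y), symmetry (||x-y|| = ||y-x||), and the triangle inequality (4.05·||x-z|| ≤ 4.05·||x-y|| + 4.05·||y-z||). So d is a metric.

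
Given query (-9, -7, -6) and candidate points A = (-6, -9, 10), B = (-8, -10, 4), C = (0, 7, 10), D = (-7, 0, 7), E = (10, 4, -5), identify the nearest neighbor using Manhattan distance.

Distances: d(A) = 21, d(B) = 14, d(C) = 39, d(D) = 22, d(E) = 31. Nearest: B = (-8, -10, 4) with distance 14.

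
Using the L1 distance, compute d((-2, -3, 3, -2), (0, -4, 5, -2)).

Σ|x_i - y_i| = |-2 - 0| + |-3 - (-4)| + |3 - 5| + |-2 - (-2)| = 2 + 1 + 2 + 0 = 5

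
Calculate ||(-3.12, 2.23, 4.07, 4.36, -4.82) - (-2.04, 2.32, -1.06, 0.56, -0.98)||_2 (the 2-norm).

(Σ|x_i - y_i|^2)^(1/2) = (|-3.12 - (-2.04)|^2 + |2.23 - 2.32|^2 + |4.07 - (-1.06)|^2 + |4.36 - 0.56|^2 + |-4.82 - (-0.98)|^2)^(1/2)
= (1.08^2 + 0.09^2 + 5.13^2 + 3.8^2 + 3.84^2)^(1/2) = (1.1664 + 0.0081 + 26.3169 + 14.44 + 14.7456)^(1/2) = (56.677)^(1/2) ≈ 7.5284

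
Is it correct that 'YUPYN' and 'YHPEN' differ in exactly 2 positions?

Differing positions: 2, 4. Hamming distance = 2, so the claim is true.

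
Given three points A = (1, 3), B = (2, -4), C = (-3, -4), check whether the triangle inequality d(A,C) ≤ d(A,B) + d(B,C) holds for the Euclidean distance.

d(A,B) = √(1² + 7²) = √50 ≈ 7.0711, d(B,C) = √(5² + 0²) = √25 = 5, d(A,C) = √(4² + 7²) = √65 ≈ 8.0623.
d(A,C) ≈ 8.0623 ≤ 7.0711 + 5 = 12.0711. Triangle inequality is satisfied.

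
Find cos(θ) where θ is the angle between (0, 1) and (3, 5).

With u = (0, 1), v = (3, 5):
u·v = 0·3 + 1·5 = 0 + 5 = 5.
|u| = √(0² + 1²) = √1, |v| = √(3² + 5²) = √34, so |u||v| = √(1·34) = √34.
cos θ = (u·v)/(|u||v|) = 5/√34 ≈ 0.8575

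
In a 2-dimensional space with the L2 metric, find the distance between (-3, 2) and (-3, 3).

(Σ|x_i - y_i|^2)^(1/2) = (|-3 - (-3)|^2 + |2 - 3|^2)^(1/2)
= (0^2 + 1^2)^(1/2) = (0 + 1)^(1/2) = (1)^(1/2) = 1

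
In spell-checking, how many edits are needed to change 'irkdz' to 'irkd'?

Let D[i][j] be the edit distance between the first i characters of 'irkdz' and the first j characters of 'irkd', with D[i][0] = i, D[0][j] = j, and D[i][j] = D[i-1][j-1] if the characters match, else 1 + min(D[i-1][j], D[i][j-1], D[i-1][j-1]). Filling the table (rows: prefixes of 'irkdz', columns: prefixes of 'irkd'):
     ε  i  r  k  d
  ε  0  1  2  3  4
  i  1  0  1  2  3
  r  2  1  0  1  2
  k  3  2  1  0  1
  d  4  3  2  1  0
  z  5  4  3  2  1
The bottom-right entry gives D[5][4] = 1, so no sequence of fewer than 1 edit works. Backtracking through the table gives one optimal edit sequence (1 edit):
  irkdz → irkd (del z @5)
Edit distance = 1.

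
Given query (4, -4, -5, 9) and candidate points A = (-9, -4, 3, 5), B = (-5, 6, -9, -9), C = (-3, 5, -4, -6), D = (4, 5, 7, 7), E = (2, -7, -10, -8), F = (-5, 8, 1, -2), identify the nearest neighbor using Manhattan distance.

Distances: d(A) = 25, d(B) = 41, d(C) = 32, d(D) = 23, d(E) = 27, d(F) = 38. Nearest: D = (4, 5, 7, 7) with distance 23.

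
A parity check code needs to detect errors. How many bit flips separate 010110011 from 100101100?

Differing positions: 1, 2, 5, 6, 7, 8, 9. Hamming distance = 7.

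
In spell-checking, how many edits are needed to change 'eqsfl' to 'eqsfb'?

Let D[i][j] be the edit distance between the first i characters of 'eqsfl' and the first j characters of 'eqsfb', with D[i][0] = i, D[0][j] = j, and D[i][j] = D[i-1][j-1] if the characters match, else 1 + min(D[i-1][j], D[i][j-1], D[i-1][j-1]). Filling the table (rows: prefixes of 'eqsfl', columns: prefixes of 'eqsfb'):
     ε  e  q  s  f  b
  ε  0  1  2  3  4  5
  e  1  0  1  2  3  4
  q  2  1  0  1  2  3
  s  3  2  1  0  1  2
  f  4  3  2  1  0  1
  l  5  4  3  2  1  1
The bottom-right entry gives D[5][5] = 1, so no sequence of fewer than 1 edit works. Backtracking through the table gives one optimal edit sequence (1 edit):
  eqsfl → eqsfb (sub l→b @5)
Edit distance = 1.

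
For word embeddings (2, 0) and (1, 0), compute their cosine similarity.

With u = (2, 0), v = (1, 0):
u·v = 2·1 + 0·0 = 2 + 0 = 2.
|u| = √(2² + 0²) = √4, |v| = √(1² + 0²) = √1, so |u||v| = √(4·1) = √4 = 2.
cos θ = (u·v)/(|u||v|) = 2/2 = 1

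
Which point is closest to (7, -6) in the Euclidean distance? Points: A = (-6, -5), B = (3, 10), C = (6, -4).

Distances: d(A) ≈ 13.0384, d(B) ≈ 16.4924, d(C) ≈ 2.2361. Nearest: C = (6, -4) with distance 2.2361.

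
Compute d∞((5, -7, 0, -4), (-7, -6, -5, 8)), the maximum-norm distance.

max(|x_i - y_i|) = max(|5 - (-7)|, |-7 - (-6)|, |0 - (-5)|, |-4 - 8|) = max(12, 1, 5, 12) = 12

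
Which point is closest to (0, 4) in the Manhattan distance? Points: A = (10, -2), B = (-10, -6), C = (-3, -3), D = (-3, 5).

Distances: d(A) = 16, d(B) = 20, d(C) = 10, d(D) = 4. Nearest: D = (-3, 5) with distance 4.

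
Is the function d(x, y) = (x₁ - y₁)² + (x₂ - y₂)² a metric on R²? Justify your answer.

No. The squared Euclidean distance fails the triangle inequality. Counterexample: x = (0, 0), y = (1, 1), z = (2, 2). d(x,z) = 2² + 2² = 8, but d(x,y) + d(y,z) = (1² + 1²) + (1² + 1²) = 2 + 2 = 4. Since 8 > 4, the triangle inequality is violated. (Note: √d, the ordinary Euclidean distance, IS a metric.)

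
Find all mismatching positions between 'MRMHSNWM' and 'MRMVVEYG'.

Differing positions: 4, 5, 6, 7, 8. Hamming distance = 5.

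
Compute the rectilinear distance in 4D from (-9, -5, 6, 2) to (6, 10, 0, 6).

Σ|x_i - y_i| = |-9 - 6| + |-5 - 10| + |6 - 0| + |2 - 6| = 15 + 15 + 6 + 4 = 40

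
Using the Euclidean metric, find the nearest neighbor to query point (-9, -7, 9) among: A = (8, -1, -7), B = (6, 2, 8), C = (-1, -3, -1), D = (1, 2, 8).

Distances: d(A) ≈ 24.1039, d(B) ≈ 17.5214, d(C) ≈ 13.4164, d(D) ≈ 13.4907. Nearest: C = (-1, -3, -1) with distance 13.4164.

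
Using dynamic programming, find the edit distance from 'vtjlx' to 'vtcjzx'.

Let D[i][j] be the edit distance between the first i characters of 'vtjlx' and the first j characters of 'vtcjzx', with D[i][0] = i, D[0][j] = j, and D[i][j] = D[i-1][j-1] if the characters match, else 1 + min(D[i-1][j], D[i][j-1], D[i-1][j-1]). Filling the table (rows: prefixes of 'vtjlx', columns: prefixes of 'vtcjzx'):
     ε  v  t  c  j  z  x
  ε  0  1  2  3  4  5  6
  v  1  0  1  2  3  4  5
  t  2  1  0  1  2  3  4
  j  3  2  1  1  1  2  3
  l  4  3  2  2  2  2  3
  x  5  4  3  3  3  3  2
The bottom-right entry gives D[5][6] = 2, so no sequence of fewer than 2 edits works. Backtracking through the table gives one optimal edit sequence (2 edits):
  vtjlx → vtcjlx (ins c @3)
  vtcjlx → vtcjzx (sub l→z @5)
Edit distance = 2.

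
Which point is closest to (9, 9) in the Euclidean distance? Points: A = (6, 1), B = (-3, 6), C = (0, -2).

Distances: d(A) ≈ 8.544, d(B) ≈ 12.3693, d(C) ≈ 14.2127. Nearest: A = (6, 1) with distance 8.544.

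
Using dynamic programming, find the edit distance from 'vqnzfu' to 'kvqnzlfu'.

Let D[i][j] be the edit distance between the first i characters of 'vqnzfu' and the first j characters of 'kvqnzlfu', with D[i][0] = i, D[0][j] = j, and D[i][j] = D[i-1][j-1] if the characters match, else 1 + min(D[i-1][j], D[i][j-1], D[i-1][j-1]). Filling the table (rows: prefixes of 'vqnzfu', columns: prefixes of 'kvqnzlfu'):
     ε  k  v  q  n  z  l  f  u
  ε  0  1  2  3  4  5  6  7  8
  v  1  1  1  2  3  4  5  6  7
  q  2  2  2  1  2  3  4  5  6
  n  3  3  3  2  1  2  3  4  5
  z  4  4  4  3  2  1  2  3  4
  f  5  5  5  4  3  2  2  2  3
  u  6  6  6  5  4  3  3  3  2
The bottom-right entry gives D[6][8] = 2, so no sequence of fewer than 2 edits works. Backtracking through the table gives one optimal edit sequence (2 edits):
  vqnzfu → kvqnzfu (ins k @1)
  kvqnzfu → kvqnzlfu (ins l @6)
Edit distance = 2.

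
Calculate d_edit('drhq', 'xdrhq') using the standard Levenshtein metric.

Let D[i][j] be the edit distance between the first i characters of 'drhq' and the first j characters of 'xdrhq', with D[i][0] = i, D[0][j] = j, and D[i][j] = D[i-1][j-1] if the characters match, else 1 + min(D[i-1][j], D[i][j-1], D[i-1][j-1]). Filling the table (rows: prefixes of 'drhq', columns: prefixes of 'xdrhq'):
     ε  x  d  r  h  q
  ε  0  1  2  3  4  5
  d  1  1  1  2  3  4
  r  2  2  2  1  2  3
  h  3  3  3  2  1  2
  q  4  4  4  3  2  1
The bottom-right entry gives D[4][5] = 1, so no sequence of fewer than 1 edit works. Backtracking through the table gives one optimal edit sequence (1 edit):
  drhq → xdrhq (ins x @1)
Edit distance = 1.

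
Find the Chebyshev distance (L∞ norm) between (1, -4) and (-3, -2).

max(|x_i - y_i|) = max(|1 - (-3)|, |-4 - (-2)|) = max(4, 2) = 4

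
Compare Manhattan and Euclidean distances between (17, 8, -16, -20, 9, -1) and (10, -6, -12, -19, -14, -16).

L1 = |17 - 10| + |8 - (-6)| + |-16 - (-12)| + |-20 - (-19)| + |9 - (-14)| + |-1 - (-16)| = 7 + 14 + 4 + 1 + 23 + 15 = 64
L2 = √(7² + 14² + 4² + 1² + 23² + 15²) = √1016 ≈ 31.8748
L1 ≥ L2 always (equality iff movement is along one axis); L1 > L2 here.
Ratio L1/L2 = 64/√1016 ≈ 2.0079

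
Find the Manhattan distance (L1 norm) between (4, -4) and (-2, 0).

Σ|x_i - y_i| = |4 - (-2)| + |-4 - 0| = 6 + 4 = 10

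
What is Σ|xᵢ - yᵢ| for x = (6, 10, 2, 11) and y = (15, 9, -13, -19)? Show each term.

Σ|x_i - y_i| = |6 - 15| + |10 - 9| + |2 - (-13)| + |11 - (-19)| = 9 + 1 + 15 + 30 = 55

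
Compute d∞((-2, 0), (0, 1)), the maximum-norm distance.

max(|x_i - y_i|) = max(|-2 - 0|, |0 - 1|) = max(2, 1) = 2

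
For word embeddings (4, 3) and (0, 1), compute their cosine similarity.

With u = (4, 3), v = (0, 1):
u·v = 4·0 + 3·1 = 0 + 3 = 3.
|u| = √(4² + 3²) = √25, |v| = √(0² + 1²) = √1, so |u||v| = √(25·1) = √25 = 5.
cos θ = (u·v)/(|u||v|) = 3/5 = 0.6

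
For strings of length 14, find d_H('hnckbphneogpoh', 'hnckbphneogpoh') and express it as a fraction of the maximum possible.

Differing positions: none. Hamming distance = 0. The maximum possible Hamming distance for length-14 strings is 14, so d_H/14 = 0/14 = 0.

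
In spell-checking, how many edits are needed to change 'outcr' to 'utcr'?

Let D[i][j] be the edit distance between the first i characters of 'outcr' and the first j characters of 'utcr', with D[i][0] = i, D[0][j] = j, and D[i][j] = D[i-1][j-1] if the characters match, else 1 + min(D[i-1][j], D[i][j-1], D[i-1][j-1]). Filling the table (rows: prefixes of 'outcr', columns: prefixes of 'utcr'):
     ε  u  t  c  r
  ε  0  1  2  3  4
  o  1  1  2  3  4
  u  2  1  2  3  4
  t  3  2  1  2  3
  c  4  3  2  1  2
  r  5  4  3  2  1
The bottom-right entry gives D[5][4] = 1, so no sequence of fewer than 1 edit works. Backtracking through the table gives one optimal edit sequence (1 edit):
  outcr → utcr (del o @1)
Edit distance = 1.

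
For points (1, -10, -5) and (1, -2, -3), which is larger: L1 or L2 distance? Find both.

L1 = |1 - 1| + |-10 - (-2)| + |-5 - (-3)| = 0 + 8 + 2 = 10
L2 = √(0² + 8² + 2²) = √68 ≈ 8.2462
L1 ≥ L2 always (equality iff movement is along one axis); L1 > L2 here.
Ratio L1/L2 = 10/√68 ≈ 1.2127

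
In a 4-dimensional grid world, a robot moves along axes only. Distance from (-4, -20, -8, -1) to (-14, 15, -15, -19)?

Σ|x_i - y_i| = |-4 - (-14)| + |-20 - 15| + |-8 - (-15)| + |-1 - (-19)| = 10 + 35 + 7 + 18 = 70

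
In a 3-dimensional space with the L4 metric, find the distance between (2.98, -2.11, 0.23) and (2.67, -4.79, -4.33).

(Σ|x_i - y_i|^4)^(1/4) = (|2.98 - 2.67|^4 + |-2.11 - (-4.79)|^4 + |0.23 - (-4.33)|^4)^(1/4)
= (0.31^4 + 2.68^4 + 4.56^4)^(1/4) ≈ (0.0092 + 51.5869 + 432.3738)^(1/4) = (483.9699)^(1/4) ≈ 4.6903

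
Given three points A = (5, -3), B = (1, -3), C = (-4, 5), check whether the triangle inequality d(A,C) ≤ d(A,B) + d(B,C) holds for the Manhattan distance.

d(A,B) = 4 + 0 = 4, d(B,C) = 5 + 8 = 13, d(A,C) = 9 + 8 = 17.
d(A,C) = 17 ≤ 4 + 13 = 17. Triangle inequality is satisfied.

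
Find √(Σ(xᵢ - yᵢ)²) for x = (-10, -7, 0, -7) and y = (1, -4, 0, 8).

√(Σ(x_i - y_i)²) = √((-10 - 1)² + (-7 - (-4))² + (0 - 0)² + (-7 - 8)²)
= √((-11)² + (-3)² + 0² + (-15)²) = √(121 + 9 + 0 + 225) = √355 ≈ 18.8414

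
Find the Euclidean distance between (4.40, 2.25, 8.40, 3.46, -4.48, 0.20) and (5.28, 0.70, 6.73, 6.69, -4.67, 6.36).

√(Σ(x_i - y_i)²) = √((4.4 - 5.28)² + (2.25 - 0.7)² + (8.4 - 6.73)² + (3.46 - 6.69)² + (-4.48 - (-4.67))² + (0.2 - 6.36)²)
= √((-0.88)² + 1.55² + 1.67² + (-3.23)² + 0.19² + (-6.16)²) = √(0.7744 + 2.4025 + 2.7889 + 10.4329 + 0.0361 + 37.9456) = √54.3804 ≈ 7.3743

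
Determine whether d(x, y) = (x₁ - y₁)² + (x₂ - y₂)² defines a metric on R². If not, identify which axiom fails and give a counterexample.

No. The squared Euclidean distance fails the triangle inequality. Counterexample: x = (0, 0), y = (1, 3), z = (2, 6). d(x,z) = 2² + 6² = 40, but d(x,y) + d(y,z) = (1² + 3²) + (1² + 3²) = 10 + 10 = 20. Since 40 > 20, the triangle inequality is violated. (Note: √d, the ordinary Euclidean distance, IS a metric.)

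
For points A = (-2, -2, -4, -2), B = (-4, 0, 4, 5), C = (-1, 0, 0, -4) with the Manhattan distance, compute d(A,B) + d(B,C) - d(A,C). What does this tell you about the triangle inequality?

d(A,B) = 2 + 2 + 8 + 7 = 19, d(B,C) = 3 + 0 + 4 + 9 = 16, d(A,C) = 1 + 2 + 4 + 2 = 9.
d(A,B) + d(B,C) - d(A,C) = 19 + 16 - 9 = 35 - 9 = 26. This is ≥ 0, so the triangle inequality holds for these points.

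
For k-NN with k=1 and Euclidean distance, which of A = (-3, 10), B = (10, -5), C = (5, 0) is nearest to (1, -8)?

Distances: d(A) ≈ 18.4391, d(B) ≈ 9.4868, d(C) ≈ 8.9443. Nearest: C = (5, 0) with distance 8.9443.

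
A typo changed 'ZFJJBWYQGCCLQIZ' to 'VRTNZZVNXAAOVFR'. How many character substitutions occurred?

Differing positions: 1, 2, 3, 4, 5, 6, 7, 8, 9, 10, 11, 12, 13, 14, 15. Hamming distance = 15.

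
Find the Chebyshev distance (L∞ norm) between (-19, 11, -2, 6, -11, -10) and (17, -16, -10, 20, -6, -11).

max(|x_i - y_i|) = max(|-19 - 17|, |11 - (-16)|, |-2 - (-10)|, |6 - 20|, |-11 - (-6)|, |-10 - (-11)|) = max(36, 27, 8, 14, 5, 1) = 36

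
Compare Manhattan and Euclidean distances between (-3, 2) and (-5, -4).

L1 = |-3 - (-5)| + |2 - (-4)| = 2 + 6 = 8
L2 = √(2² + 6²) = √40 ≈ 6.3246
L1 ≥ L2 always (equality iff movement is along one axis); L1 > L2 here.
Ratio L1/L2 = 8/√40 ≈ 1.2649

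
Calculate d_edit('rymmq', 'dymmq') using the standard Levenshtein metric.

Let D[i][j] be the edit distance between the first i characters of 'rymmq' and the first j characters of 'dymmq', with D[i][0] = i, D[0][j] = j, and D[i][j] = D[i-1][j-1] if the characters match, else 1 + min(D[i-1][j], D[i][j-1], D[i-1][j-1]). Filling the table (rows: prefixes of 'rymmq', columns: prefixes of 'dymmq'):
     ε  d  y  m  m  q
  ε  0  1  2  3  4  5
  r  1  1  2  3  4  5
  y  2  2  1  2  3  4
  m  3  3  2  1  2  3
  m  4  4  3  2  1  2
  q  5  5  4  3  2  1
The bottom-right entry gives D[5][5] = 1, so no sequence of fewer than 1 edit works. Backtracking through the table gives one optimal edit sequence (1 edit):
  rymmq → dymmq (sub r→d @1)
Edit distance = 1.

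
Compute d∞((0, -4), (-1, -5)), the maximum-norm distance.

max(|x_i - y_i|) = max(|0 - (-1)|, |-4 - (-5)|) = max(1, 1) = 1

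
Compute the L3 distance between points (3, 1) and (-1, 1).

(Σ|x_i - y_i|^3)^(1/3) = (|3 - (-1)|^3 + |1 - 1|^3)^(1/3)
= (4^3 + 0^3)^(1/3) = (64 + 0)^(1/3) = (64)^(1/3) = 4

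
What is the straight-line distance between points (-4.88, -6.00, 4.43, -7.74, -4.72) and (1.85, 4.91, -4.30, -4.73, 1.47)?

√(Σ(x_i - y_i)²) = √((-4.88 - 1.85)² + (-6 - 4.91)² + (4.43 - (-4.3))² + (-7.74 - (-4.73))² + (-4.72 - 1.47)²)
= √((-6.73)² + (-10.91)² + 8.73² + (-3.01)² + (-6.19)²) = √(45.2929 + 119.0281 + 76.2129 + 9.0601 + 38.3161) = √287.9101 ≈ 16.9679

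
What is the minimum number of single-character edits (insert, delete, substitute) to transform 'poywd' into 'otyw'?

Let D[i][j] be the edit distance between the first i characters of 'poywd' and the first j characters of 'otyw', with D[i][0] = i, D[0][j] = j, and D[i][j] = D[i-1][j-1] if the characters match, else 1 + min(D[i-1][j], D[i][j-1], D[i-1][j-1]). Filling the table (rows: prefixes of 'poywd', columns: prefixes of 'otyw'):
     ε  o  t  y  w
  ε  0  1  2  3  4
  p  1  1  2  3  4
  o  2  1  2  3  4
  y  3  2  2  2  3
  w  4  3  3  3  2
  d  5  4  4  4  3
The bottom-right entry gives D[5][4] = 3, so no sequence of fewer than 3 edits works. Backtracking through the table gives one optimal edit sequence (3 edits):
  poywd → ooywd (sub p→o @1)
  ooywd → otywd (sub o→t @2)
  otywd → otyw (del d @5)
Edit distance = 3.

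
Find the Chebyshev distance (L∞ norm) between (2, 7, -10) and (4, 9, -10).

max(|x_i - y_i|) = max(|2 - 4|, |7 - 9|, |-10 - (-10)|) = max(2, 2, 0) = 2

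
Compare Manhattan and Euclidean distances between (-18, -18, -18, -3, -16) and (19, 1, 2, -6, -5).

L1 = |-18 - 19| + |-18 - 1| + |-18 - 2| + |-3 - (-6)| + |-16 - (-5)| = 37 + 19 + 20 + 3 + 11 = 90
L2 = √(37² + 19² + 20² + 3² + 11²) = √2260 ≈ 47.5395
L1 ≥ L2 always (equality iff movement is along one axis); L1 > L2 here.
Ratio L1/L2 = 90/√2260 ≈ 1.8932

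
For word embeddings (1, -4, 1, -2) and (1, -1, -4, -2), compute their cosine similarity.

With u = (1, -4, 1, -2), v = (1, -1, -4, -2):
u·v = 1·1 + (-4)·(-1) + 1·(-4) + (-2)·(-2) = 1 + 4 + (-4) + 4 = 5.
|u| = √(1² + (-4)² + 1² + (-2)²) = √22, |v| = √(1² + (-1)² + (-4)² + (-2)²) = √22, so |u||v| = √(22·22) = √484 = 22.
cos θ = (u·v)/(|u||v|) = 5/22 ≈ 0.2273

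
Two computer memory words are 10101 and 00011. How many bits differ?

Differing positions: 1, 3, 4. Hamming distance = 3.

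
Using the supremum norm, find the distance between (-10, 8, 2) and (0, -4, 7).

max(|x_i - y_i|) = max(|-10 - 0|, |8 - (-4)|, |2 - 7|) = max(10, 12, 5) = 12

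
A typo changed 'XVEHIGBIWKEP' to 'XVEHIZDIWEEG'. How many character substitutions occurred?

Differing positions: 6, 7, 10, 12. Hamming distance = 4.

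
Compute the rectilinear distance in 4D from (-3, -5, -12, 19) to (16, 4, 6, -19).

Σ|x_i - y_i| = |-3 - 16| + |-5 - 4| + |-12 - 6| + |19 - (-19)| = 19 + 9 + 18 + 38 = 84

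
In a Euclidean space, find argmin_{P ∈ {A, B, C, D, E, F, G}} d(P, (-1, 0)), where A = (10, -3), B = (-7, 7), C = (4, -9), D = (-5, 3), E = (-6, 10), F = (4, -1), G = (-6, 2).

Distances: d(A) ≈ 11.4018, d(B) ≈ 9.2195, d(C) ≈ 10.2956, d(D) = 5, d(E) ≈ 11.1803, d(F) ≈ 5.099, d(G) ≈ 5.3852. Nearest: D = (-5, 3) with distance 5.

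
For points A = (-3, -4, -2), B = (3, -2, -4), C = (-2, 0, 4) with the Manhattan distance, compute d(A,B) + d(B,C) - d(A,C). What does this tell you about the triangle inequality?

d(A,B) = 6 + 2 + 2 = 10, d(B,C) = 5 + 2 + 8 = 15, d(A,C) = 1 + 4 + 6 = 11.
d(A,B) + d(B,C) - d(A,C) = 10 + 15 - 11 = 25 - 11 = 14. This is ≥ 0, so the triangle inequality holds for these points.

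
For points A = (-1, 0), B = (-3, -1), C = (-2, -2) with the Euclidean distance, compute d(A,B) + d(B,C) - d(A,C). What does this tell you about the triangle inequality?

d(A,B) = √(2² + 1²) = √5 ≈ 2.2361, d(B,C) = √(1² + 1²) = √2 ≈ 1.4142, d(A,C) = √(1² + 2²) = √5 ≈ 2.2361.
d(A,B) + d(B,C) - d(A,C) = 2.2361 + 1.4142 - 2.2361 = 3.6503 - 2.2361 = 1.4142 (to 4 decimal places). This is ≥ 0, so the triangle inequality holds for these points.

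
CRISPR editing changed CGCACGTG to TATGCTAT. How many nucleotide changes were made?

Differing positions: 1, 2, 3, 4, 6, 7, 8. Hamming distance = 7.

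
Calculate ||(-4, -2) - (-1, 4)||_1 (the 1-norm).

Σ|x_i - y_i| = |-4 - (-1)| + |-2 - 4| = 3 + 6 = 9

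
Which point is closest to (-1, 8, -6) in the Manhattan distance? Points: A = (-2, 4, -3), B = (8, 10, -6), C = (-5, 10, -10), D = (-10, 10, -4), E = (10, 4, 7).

Distances: d(A) = 8, d(B) = 11, d(C) = 10, d(D) = 13, d(E) = 28. Nearest: A = (-2, 4, -3) with distance 8.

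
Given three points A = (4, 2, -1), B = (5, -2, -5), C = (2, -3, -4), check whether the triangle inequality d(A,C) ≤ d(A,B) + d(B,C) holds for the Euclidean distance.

d(A,B) = √(1² + 4² + 4²) = √33 ≈ 5.7446, d(B,C) = √(3² + 1² + 1²) = √11 ≈ 3.3166, d(A,C) = √(2² + 5² + 3²) = √38 ≈ 6.1644.
d(A,C) ≈ 6.1644 ≤ 5.7446 + 3.3166 = 9.0612. Triangle inequality is satisfied.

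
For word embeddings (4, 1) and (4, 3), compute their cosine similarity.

With u = (4, 1), v = (4, 3):
u·v = 4·4 + 1·3 = 16 + 3 = 19.
|u| = √(4² + 1²) = √17, |v| = √(4² + 3²) = √25, so |u||v| = √(17·25) = √425.
cos θ = (u·v)/(|u||v|) = 19/√425 ≈ 0.9216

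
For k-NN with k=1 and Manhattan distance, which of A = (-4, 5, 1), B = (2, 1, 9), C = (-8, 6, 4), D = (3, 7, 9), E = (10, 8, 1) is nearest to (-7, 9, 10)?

Distances: d(A) = 16, d(B) = 18, d(C) = 10, d(D) = 13, d(E) = 27. Nearest: C = (-8, 6, 4) with distance 10.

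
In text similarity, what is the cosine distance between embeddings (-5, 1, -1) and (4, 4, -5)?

With u = (-5, 1, -1), v = (4, 4, -5):
u·v = (-5)·4 + 1·4 + (-1)·(-5) = (-20) + 4 + 5 = -11.
|u| = √((-5)² + 1² + (-1)²) = √27, |v| = √(4² + 4² + (-5)²) = √57, so |u||v| = √(27·57) = √1539.
cos θ = (u·v)/(|u||v|) = -11/√1539 ≈ -0.2804
Cosine distance = 1 - cos θ ≈ 1 - (-0.2804) = 1.2804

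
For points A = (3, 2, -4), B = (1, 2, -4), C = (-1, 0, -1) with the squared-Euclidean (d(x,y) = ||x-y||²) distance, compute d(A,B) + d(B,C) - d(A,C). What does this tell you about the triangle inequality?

d(A,B) = 2² + 0² + 0² = 4, d(B,C) = 2² + 2² + 3² = 17, d(A,C) = 4² + 2² + 3² = 29.
d(A,B) + d(B,C) - d(A,C) = 4 + 17 - 29 = 21 - 29 = -8. This is < 0, so the triangle inequality FAILS for these points (squared-Euclidean is not a metric).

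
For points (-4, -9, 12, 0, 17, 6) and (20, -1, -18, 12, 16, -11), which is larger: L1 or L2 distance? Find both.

L1 = |-4 - 20| + |-9 - (-1)| + |12 - (-18)| + |0 - 12| + |17 - 16| + |6 - (-11)| = 24 + 8 + 30 + 12 + 1 + 17 = 92
L2 = √(24² + 8² + 30² + 12² + 1² + 17²) = √1974 ≈ 44.4297
L1 ≥ L2 always (equality iff movement is along one axis); L1 > L2 here.
Ratio L1/L2 = 92/√1974 ≈ 2.0707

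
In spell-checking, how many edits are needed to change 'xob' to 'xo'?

Let D[i][j] be the edit distance between the first i characters of 'xob' and the first j characters of 'xo', with D[i][0] = i, D[0][j] = j, and D[i][j] = D[i-1][j-1] if the characters match, else 1 + min(D[i-1][j], D[i][j-1], D[i-1][j-1]). Filling the table (rows: prefixes of 'xob', columns: prefixes of 'xo'):
     ε  x  o
  ε  0  1  2
  x  1  0  1
  o  2  1  0
  b  3  2  1
The bottom-right entry gives D[3][2] = 1, so no sequence of fewer than 1 edit works. Backtracking through the table gives one optimal edit sequence (1 edit):
  xob → xo (del b @3)
Edit distance = 1.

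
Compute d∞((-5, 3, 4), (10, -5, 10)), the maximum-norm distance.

max(|x_i - y_i|) = max(|-5 - 10|, |3 - (-5)|, |4 - 10|) = max(15, 8, 6) = 15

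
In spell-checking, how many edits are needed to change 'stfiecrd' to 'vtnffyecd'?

Let D[i][j] be the edit distance between the first i characters of 'stfiecrd' and the first j characters of 'vtnffyecd', with D[i][0] = i, D[0][j] = j, and D[i][j] = D[i-1][j-1] if the characters match, else 1 + min(D[i-1][j], D[i][j-1], D[i-1][j-1]). Filling the table (rows: prefixes of 'stfiecrd', columns: prefixes of 'vtnffyecd'):
     ε  v  t  n  f  f  y  e  c  d
  ε  0  1  2  3  4  5  6  7  8  9
  s  1  1  2  3  4  5  6  7  8  9
  t  2  2  1  2  3  4  5  6  7  8
  f  3  3  2  2  2  3  4  5  6  7
  i  4  4  3  3  3  3  4  5  6  7
  e  5  5  4  4  4  4  4  4  5  6
  c  6  6  5  5  5  5  5  5  4  5
  r  7  7  6  6  6  6  6  6  5  5
  d  8  8  7  7  7  7  7  7  6  5
The bottom-right entry gives D[8][9] = 5, so no sequence of fewer than 5 edits works. Backtracking through the table gives one optimal edit sequence (5 edits):
  stfiecrd → vtfiecrd (sub s→v @1)
  vtfiecrd → vtnfiecrd (ins n @3)
  vtnfiecrd → vtnffiecrd (ins f @4)
  vtnffiecrd → vtnffyecrd (sub i→y @6)
  vtnffyecrd → vtnffyecd (del r @9)
Edit distance = 5.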